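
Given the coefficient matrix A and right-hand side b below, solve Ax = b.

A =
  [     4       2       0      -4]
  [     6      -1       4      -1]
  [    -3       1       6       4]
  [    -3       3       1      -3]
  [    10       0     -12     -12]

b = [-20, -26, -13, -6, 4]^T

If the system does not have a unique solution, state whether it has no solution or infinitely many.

no solution

Row-reduce:
R1 ← R1 / (4).
R2 ← R2 − 6·R1.
R3 ← R3 + 3·R1.
R4 ← R4 + 3·R1.
R5 ← R5 − 10·R1.
R2 ← R2 / (-4).
R1 ← R1 − 1/2·R2.
R3 ← R3 − 5/2·R2.
R4 ← R4 − 9/2·R2.
R5 ← R5 + 5·R2.
R3 ← R3 / (17/2).
R1 ← R1 − 1/2·R3.
R2 ← R2 + 1·R3.
R4 ← R4 − 11/2·R3.
R5 ← R5 + 17·R3.
R4 ← R4 / (-207/68).
R1 ← R1 + 21/34·R4.
R2 ← R2 + 13/17·R4.
R3 ← R3 − 33/68·R4.
Row 5 reduces to 0 = -2, a contradiction. The system is inconsistent.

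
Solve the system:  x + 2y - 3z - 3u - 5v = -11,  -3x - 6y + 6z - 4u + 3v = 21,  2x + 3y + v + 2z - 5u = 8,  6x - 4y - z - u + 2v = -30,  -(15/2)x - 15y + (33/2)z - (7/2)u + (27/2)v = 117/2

Row-reduce:
R2 ← R2 + 3·R1.
R3 ← R3 − 2·R1.
R4 ← R4 − 6·R1.
R5 ← R5 + 15/2·R1.
Swap R2 and R3.
R2 ← R2 / (-1).
R1 ← R1 − 2·R2.
R4 ← R4 + 16·R2.
R3 ← R3 / (-3).
R1 ← R1 − 13·R3.
R2 ← R2 + 8·R3.
R4 ← R4 + 111·R3.
R5 ← R5 + 6·R3.
R4 ← R4 / (482).
R1 ← R1 + 172/3·R4.
R2 ← R2 − 101/3·R4.
R3 ← R3 − 13/3·R4.
Rank is 4 with 5 unknowns, leaving v free.

infinitely many solutions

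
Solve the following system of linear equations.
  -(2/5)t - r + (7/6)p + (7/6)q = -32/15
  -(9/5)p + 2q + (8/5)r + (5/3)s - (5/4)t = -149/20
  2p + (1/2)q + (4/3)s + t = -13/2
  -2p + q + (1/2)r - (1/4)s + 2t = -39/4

Row-reduce:
R1 ← R1 / (7/6).
R2 ← R2 + 9/5·R1.
R3 ← R3 − 2·R1.
R4 ← R4 + 2·R1.
R2 ← R2 / (19/5).
R1 ← R1 − 1·R2.
R3 ← R3 + 3/2·R2.
R4 ← R4 − 3·R2.
R3 ← R3 / (33/19).
R1 ← R1 + 116/133·R3.
R2 ← R2 − 2/133·R3.
R4 ← R4 + 335/266·R3.
R4 ← R4 / (-169/1386).
R1 ← R1 − 389/693·R4.
R2 ← R2 − 292/693·R4.
R3 ← R3 − 227/198·R4.
Rank is 4 with 5 unknowns, leaving t free.

infinitely many solutions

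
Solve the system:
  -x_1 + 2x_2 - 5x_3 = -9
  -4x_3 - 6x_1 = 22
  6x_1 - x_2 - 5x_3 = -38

x_1 = -5, x_2 = -2, x_3 = 2

Row-reduce the augmented matrix:
R1 ← R1 / (-1).
R2 ← R2 + 6·R1.
R3 ← R3 − 6·R1.
R2 ← R2 / (-12).
R1 ← R1 + 2·R2.
R3 ← R3 − 11·R2.
R3 ← R3 / (-67/6).
R1 ← R1 − 2/3·R3.
R2 ← R2 + 13/6·R3.
Reading off the reduced rows gives x_1 = -5, x_2 = -2, x_3 = 2.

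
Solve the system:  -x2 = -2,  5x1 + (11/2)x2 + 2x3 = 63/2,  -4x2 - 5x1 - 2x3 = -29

no solution

Row-reduce:
Swap R1 and R2.
R1 ← R1 / (5).
R3 ← R3 + 5·R1.
R2 ← R2 / (-1).
R1 ← R1 − 11/10·R2.
R3 ← R3 − 3/2·R2.
Row 3 reduces to 0 = -1/2, a contradiction. The system is inconsistent.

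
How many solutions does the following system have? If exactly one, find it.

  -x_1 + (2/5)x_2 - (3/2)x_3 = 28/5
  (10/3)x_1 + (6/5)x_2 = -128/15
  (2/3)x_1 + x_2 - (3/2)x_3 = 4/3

infinitely many solutions

Row-reduce:
R1 ← R1 / (-1).
R2 ← R2 − 10/3·R1.
R3 ← R3 − 2/3·R1.
R2 ← R2 / (38/15).
R1 ← R1 + 2/5·R2.
R3 ← R3 − 19/15·R2.
Rank is 2 with 3 unknowns, leaving x_3 free.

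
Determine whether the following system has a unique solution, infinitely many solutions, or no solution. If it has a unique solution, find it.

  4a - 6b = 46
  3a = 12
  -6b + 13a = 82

a = 4, b = -5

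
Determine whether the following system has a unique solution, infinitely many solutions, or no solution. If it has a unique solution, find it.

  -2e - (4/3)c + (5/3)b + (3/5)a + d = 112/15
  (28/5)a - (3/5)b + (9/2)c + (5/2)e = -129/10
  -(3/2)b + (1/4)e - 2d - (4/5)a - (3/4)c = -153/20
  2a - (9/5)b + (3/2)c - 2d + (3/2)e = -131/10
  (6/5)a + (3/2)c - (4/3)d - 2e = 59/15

no solution

Row-reduce:
R1 ← R1 / (3/5).
R2 ← R2 − 28/5·R1.
R3 ← R3 + 4/5·R1.
R4 ← R4 − 2·R1.
R5 ← R5 − 6/5·R1.
R2 ← R2 / (-727/45).
R1 ← R1 − 25/9·R2.
R3 ← R3 − 13/18·R2.
R4 ← R4 + 331/45·R2.
R5 ← R5 + 10/3·R2.
R3 ← R3 / (-1287/727).
R1 ← R1 − 1005/1454·R3.
R2 ← R2 + 1525/1454·R3.
R4 ← R4 + 1287/727·R3.
R5 ← R5 − 975/1454·R3.
Swap R4 and R5.
R4 ← R4 / (-20/11).
R1 ← R1 + 155/429·R4.
R2 ← R2 − 1570/1287·R4.
R3 ← R3 − 788/1287·R4.
Row 5 reduces to 0 = 1, a contradiction. The system is inconsistent.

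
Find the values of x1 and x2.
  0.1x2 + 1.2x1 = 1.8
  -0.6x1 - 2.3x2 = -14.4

Row-reduce the augmented matrix:
R1 ← R1 / (6/5).
R2 ← R2 + 3/5·R1.
R2 ← R2 / (-9/4).
R1 ← R1 − 1/12·R2.
Reading off the reduced rows gives x1 = 1, x2 = 6.

x1 = 1, x2 = 6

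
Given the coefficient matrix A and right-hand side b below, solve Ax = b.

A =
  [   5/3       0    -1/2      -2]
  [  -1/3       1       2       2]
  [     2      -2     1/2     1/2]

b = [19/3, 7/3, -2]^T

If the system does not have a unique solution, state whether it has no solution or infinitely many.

Row-reduce:
R1 ← R1 / (5/3).
R2 ← R2 + 1/3·R1.
R3 ← R3 − 2·R1.
R3 ← R3 + 2·R2.
R3 ← R3 / (49/10).
R1 ← R1 + 3/10·R3.
R2 ← R2 − 19/10·R3.
Rank is 3 with 4 unknowns, leaving x_4 free.

infinitely many solutions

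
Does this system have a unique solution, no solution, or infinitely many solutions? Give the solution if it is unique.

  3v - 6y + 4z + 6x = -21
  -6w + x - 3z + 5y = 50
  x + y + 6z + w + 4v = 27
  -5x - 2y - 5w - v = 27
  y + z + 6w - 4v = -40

x = -2, y = 5, z = 3, w = -6, v = 3

Row-reduce the augmented matrix:
R1 ← R1 / (6).
R2 ← R2 − 1·R1.
R3 ← R3 − 1·R1.
R4 ← R4 + 5·R1.
R2 ← R2 / (6).
R1 ← R1 + 1·R2.
R3 ← R3 − 2·R2.
R4 ← R4 + 7·R2.
R5 ← R5 − 1·R2.
R3 ← R3 / (59/9).
R1 ← R1 − 1/18·R3.
R2 ← R2 + 11/18·R3.
R4 ← R4 + 17/18·R3.
R5 ← R5 − 29/18·R3.
R4 ← R4 / (-1365/118).
R1 ← R1 + 121/118·R4.
R2 ← R2 + 85/118·R4.
R3 ← R3 − 27/59·R4.
R5 ← R5 − 739/118·R4.
R5 ← R5 / (-11017/2730).
R1 ← R1 − 703/2730·R5.
R2 ← R2 − 46/273·R5.
R3 ← R3 − 561/910·R5.
R4 ← R4 + 341/2730·R5.
Reading off the reduced rows gives x = -2, y = 5, z = 3, w = -6, v = 3.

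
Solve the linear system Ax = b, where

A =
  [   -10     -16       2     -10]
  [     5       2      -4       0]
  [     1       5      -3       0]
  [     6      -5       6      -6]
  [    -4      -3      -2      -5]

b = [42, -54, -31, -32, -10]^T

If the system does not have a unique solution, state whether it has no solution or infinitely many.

x_1 = -6, x_2 = -2, x_3 = 5, x_4 = 6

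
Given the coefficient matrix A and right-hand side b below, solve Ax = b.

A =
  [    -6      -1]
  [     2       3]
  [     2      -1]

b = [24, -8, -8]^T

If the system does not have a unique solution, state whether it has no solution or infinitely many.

Row-reduce the augmented matrix:
R1 ← R1 / (-6).
R2 ← R2 − 2·R1.
R3 ← R3 − 2·R1.
R2 ← R2 / (8/3).
R1 ← R1 − 1/6·R2.
R3 ← R3 + 4/3·R2.
R3 reduces to 0 = 0, so the extra equation is consistent.
Reading off the reduced rows gives x_1 = -4, x_2 = 0.

x_1 = -4, x_2 = 0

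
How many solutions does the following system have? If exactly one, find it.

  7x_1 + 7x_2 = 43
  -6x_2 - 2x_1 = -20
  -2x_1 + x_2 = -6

no solution

Row-reduce:
R1 ← R1 / (7).
R2 ← R2 + 2·R1.
R3 ← R3 + 2·R1.
R2 ← R2 / (-4).
R1 ← R1 − 1·R2.
R3 ← R3 − 3·R2.
Row 3 reduces to 0 = 1/2, a contradiction. The system is inconsistent.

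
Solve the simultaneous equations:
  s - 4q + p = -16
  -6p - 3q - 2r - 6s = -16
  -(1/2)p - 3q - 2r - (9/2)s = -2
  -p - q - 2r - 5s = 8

no solution

Row-reduce:
R2 ← R2 + 6·R1.
R3 ← R3 + 1/2·R1.
R4 ← R4 + 1·R1.
R2 ← R2 / (-27).
R1 ← R1 + 4·R2.
R3 ← R3 + 5·R2.
R4 ← R4 + 5·R2.
R3 ← R3 / (-44/27).
R1 ← R1 − 8/27·R3.
R2 ← R2 − 2/27·R3.
R4 ← R4 + 44/27·R3.
Row 4 reduces to 0 = 2, a contradiction. The system is inconsistent.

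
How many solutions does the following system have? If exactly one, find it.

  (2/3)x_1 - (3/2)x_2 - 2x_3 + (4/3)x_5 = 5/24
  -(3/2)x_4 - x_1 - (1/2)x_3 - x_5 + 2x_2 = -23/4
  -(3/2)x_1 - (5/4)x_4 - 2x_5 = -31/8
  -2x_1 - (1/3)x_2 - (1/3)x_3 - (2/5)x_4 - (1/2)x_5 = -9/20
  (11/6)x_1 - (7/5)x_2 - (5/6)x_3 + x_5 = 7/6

x_1 = -1/2, x_2 = -5/4, x_3 = 2, x_4 = 1/2, x_5 = 2

Row-reduce the augmented matrix:
R1 ← R1 / (2/3).
R2 ← R2 + 1·R1.
R3 ← R3 + 3/2·R1.
R4 ← R4 + 2·R1.
R5 ← R5 − 11/6·R1.
R2 ← R2 / (-1/4).
R1 ← R1 + 9/4·R2.
R3 ← R3 + 27/8·R2.
R4 ← R4 + 29/6·R2.
R5 ← R5 − 109/40·R2.
R3 ← R3 / (171/4).
R1 ← R1 − 57/2·R3.
R2 ← R2 − 14·R3.
R4 ← R4 − 184/3·R3.
R5 ← R5 + 2009/60·R3.
R4 ← R4 / (181/135).
R1 ← R1 − 5/6·R4.
R2 ← R2 + 2/9·R4.
R3 ← R3 − 4/9·R4.
R5 ← R5 + 793/540·R4.
R5 ← R5 / (102269/137560).
R1 ← R1 − 383/13756·R5.
R2 ← R2 − 1519/3439·R5.
R3 ← R3 + 3400/3439·R5.
R4 ← R4 − 10775/6878·R5.
Reading off the reduced rows gives x_1 = -1/2, x_2 = -5/4, x_3 = 2, x_4 = 1/2, x_5 = 2.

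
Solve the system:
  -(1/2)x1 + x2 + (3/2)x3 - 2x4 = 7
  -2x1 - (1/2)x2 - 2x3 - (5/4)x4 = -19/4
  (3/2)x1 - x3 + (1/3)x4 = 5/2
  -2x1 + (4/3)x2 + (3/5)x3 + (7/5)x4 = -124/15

x1 = 3, x2 = 1, x3 = 1, x4 = -3

Row-reduce the augmented matrix:
R1 ← R1 / (-1/2).
R2 ← R2 + 2·R1.
R3 ← R3 − 3/2·R1.
R4 ← R4 + 2·R1.
R2 ← R2 / (-9/2).
R1 ← R1 + 2·R2.
R3 ← R3 − 3·R2.
R4 ← R4 + 8/3·R2.
R3 ← R3 / (-11/6).
R1 ← R1 − 5/9·R3.
R2 ← R2 − 16/9·R3.
R4 ← R4 + 89/135·R3.
R4 ← R4 / (8642/1485).
R1 ← R1 − 64/99·R4.
R2 ← R2 + 521/198·R4.
R3 ← R3 − 7/11·R4.
Reading off the reduced rows gives x1 = 3, x2 = 1, x3 = 1, x4 = -3.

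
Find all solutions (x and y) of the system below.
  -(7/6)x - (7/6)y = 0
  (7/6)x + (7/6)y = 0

Row-reduce:
R1 ← R1 / (-7/6).
R2 ← R2 − 7/6·R1.
Rank is 1 with 2 unknowns, leaving y free.

infinitely many solutions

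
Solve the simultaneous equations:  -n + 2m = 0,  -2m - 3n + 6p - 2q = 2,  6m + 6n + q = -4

Row-reduce:
R1 ← R1 / (2).
R2 ← R2 + 2·R1.
R3 ← R3 − 6·R1.
R2 ← R2 / (-4).
R1 ← R1 + 1/2·R2.
R3 ← R3 − 9·R2.
R3 ← R3 / (27/2).
R1 ← R1 + 3/4·R3.
R2 ← R2 + 3/2·R3.
Rank is 3 with 4 unknowns, leaving q free.

infinitely many solutions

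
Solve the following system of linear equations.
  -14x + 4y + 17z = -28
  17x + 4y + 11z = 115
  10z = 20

x = 5, y = 2, z = 2

Row-reduce the augmented matrix:
R1 ← R1 / (-14).
R2 ← R2 − 17·R1.
R2 ← R2 / (62/7).
R1 ← R1 + 2/7·R2.
R3 ← R3 / (10).
R1 ← R1 + 6/31·R3.
R2 ← R2 − 443/124·R3.
Reading off the reduced rows gives x = 5, y = 2, z = 2.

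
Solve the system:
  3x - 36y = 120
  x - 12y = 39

Row-reduce:
R1 ← R1 / (3).
R2 ← R2 − 1·R1.
Row 2 reduces to 0 = -1, a contradiction. The system is inconsistent.

no solution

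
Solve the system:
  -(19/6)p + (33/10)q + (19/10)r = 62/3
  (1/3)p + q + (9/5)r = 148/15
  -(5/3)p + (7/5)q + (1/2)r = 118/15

Row-reduce:
R1 ← R1 / (-19/6).
R2 ← R2 − 1/3·R1.
R3 ← R3 + 5/3·R1.
R2 ← R2 / (128/95).
R1 ← R1 + 99/95·R2.
R3 ← R3 + 32/95·R2.
Rank is 2 with 3 unknowns, leaving r free.

infinitely many solutions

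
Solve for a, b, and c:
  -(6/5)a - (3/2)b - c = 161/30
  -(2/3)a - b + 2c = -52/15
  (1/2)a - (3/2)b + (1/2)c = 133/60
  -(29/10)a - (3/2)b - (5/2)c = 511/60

a = 1/2, b = -11/5, c = -8/3

Row-reduce the augmented matrix:
R1 ← R1 / (-6/5).
R2 ← R2 + 2/3·R1.
R3 ← R3 − 1/2·R1.
R4 ← R4 + 29/10·R1.
R2 ← R2 / (-1/6).
R1 ← R1 − 5/4·R2.
R3 ← R3 + 17/8·R2.
R4 ← R4 − 17/8·R2.
R3 ← R3 / (-65/2).
R1 ← R1 − 20·R3.
R2 ← R2 + 46/3·R3.
R4 ← R4 − 65/2·R3.
R4 reduces to 0 = 0, so the extra equation is consistent.
Reading off the reduced rows gives a = 1/2, b = -11/5, c = -8/3.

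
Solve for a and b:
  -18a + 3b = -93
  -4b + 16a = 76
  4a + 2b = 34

a = 6, b = 5

Row-reduce the augmented matrix:
R1 ← R1 / (-18).
R2 ← R2 − 16·R1.
R3 ← R3 − 4·R1.
R2 ← R2 / (-4/3).
R1 ← R1 + 1/6·R2.
R3 ← R3 − 8/3·R2.
R3 reduces to 0 = 0, so the extra equation is consistent.
Reading off the reduced rows gives a = 6, b = 5.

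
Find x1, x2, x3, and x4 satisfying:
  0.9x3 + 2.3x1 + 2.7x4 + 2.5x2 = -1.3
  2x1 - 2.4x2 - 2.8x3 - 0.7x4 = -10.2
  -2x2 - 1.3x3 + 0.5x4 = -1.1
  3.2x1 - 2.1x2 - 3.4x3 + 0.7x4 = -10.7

x1 = -5, x2 = 3, x3 = -3, x4 = 2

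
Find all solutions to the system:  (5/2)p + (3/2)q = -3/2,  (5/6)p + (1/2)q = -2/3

no solution

Row-reduce:
R1 ← R1 / (5/2).
R2 ← R2 − 5/6·R1.
Row 2 reduces to 0 = -1/6, a contradiction. The system is inconsistent.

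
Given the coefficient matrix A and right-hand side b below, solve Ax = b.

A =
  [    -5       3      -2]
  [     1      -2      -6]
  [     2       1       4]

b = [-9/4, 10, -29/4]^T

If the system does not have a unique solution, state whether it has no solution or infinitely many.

x_1 = -1/2, x_2 = -9/4, x_3 = -1

Row-reduce the augmented matrix:
R1 ← R1 / (-5).
R2 ← R2 − 1·R1.
R3 ← R3 − 2·R1.
R2 ← R2 / (-7/5).
R1 ← R1 + 3/5·R2.
R3 ← R3 − 11/5·R2.
R3 ← R3 / (-48/7).
R1 ← R1 − 22/7·R3.
R2 ← R2 − 32/7·R3.
Reading off the reduced rows gives x_1 = -1/2, x_2 = -9/4, x_3 = -1.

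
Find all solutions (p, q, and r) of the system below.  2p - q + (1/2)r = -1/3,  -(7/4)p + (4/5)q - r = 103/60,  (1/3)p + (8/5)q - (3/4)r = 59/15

Row-reduce the augmented matrix:
R1 ← R1 / (2).
R2 ← R2 + 7/4·R1.
R3 ← R3 − 1/3·R1.
R2 ← R2 / (-3/40).
R1 ← R1 + 1/2·R2.
R3 ← R3 − 53/30·R2.
R3 ← R3 / (-169/12).
R1 ← R1 − 4·R3.
R2 ← R2 − 15/2·R3.
Reading off the reduced rows gives p = 1, q = 1, r = -8/3.

p = 1, q = 1, r = -8/3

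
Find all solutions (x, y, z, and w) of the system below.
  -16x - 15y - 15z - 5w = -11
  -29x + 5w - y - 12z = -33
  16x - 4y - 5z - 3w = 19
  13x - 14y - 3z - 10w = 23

Row-reduce:
R1 ← R1 / (-16).
R2 ← R2 + 29·R1.
R3 ← R3 − 16·R1.
R4 ← R4 − 13·R1.
R2 ← R2 / (419/16).
R1 ← R1 − 15/16·R2.
R3 ← R3 + 19·R2.
R4 ← R4 + 419/16·R2.
R3 ← R3 / (-3763/419).
R1 ← R1 − 165/419·R3.
R2 ← R2 − 243/419·R3.
Row 4 reduces to 0 = 1, a contradiction. The system is inconsistent.

no solution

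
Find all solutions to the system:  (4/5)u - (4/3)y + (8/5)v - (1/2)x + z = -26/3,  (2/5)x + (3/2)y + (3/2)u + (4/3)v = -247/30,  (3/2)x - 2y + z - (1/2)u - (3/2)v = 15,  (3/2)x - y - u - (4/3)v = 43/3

infinitely many solutions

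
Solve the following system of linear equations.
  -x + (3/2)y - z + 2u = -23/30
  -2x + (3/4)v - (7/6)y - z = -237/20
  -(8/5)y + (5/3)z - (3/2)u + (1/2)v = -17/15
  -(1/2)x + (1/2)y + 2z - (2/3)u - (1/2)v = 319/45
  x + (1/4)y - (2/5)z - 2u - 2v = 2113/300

x = 2, y = 3, z = 13/5, u = -1/3, v = -7/3

Row-reduce the augmented matrix:
R1 ← R1 / (-1).
R2 ← R2 + 2·R1.
R4 ← R4 + 1/2·R1.
R5 ← R5 − 1·R1.
R2 ← R2 / (-25/6).
R1 ← R1 + 3/2·R2.
R3 ← R3 + 8/5·R2.
R4 ← R4 + 1/4·R2.
R5 ← R5 − 7/4·R2.
R3 ← R3 / (481/375).
R1 ← R1 − 16/25·R3.
R2 ← R2 + 6/25·R3.
R4 ← R4 − 61/25·R3.
R5 ← R5 + 49/50·R3.
R4 ← R4 / (-4315/2886).
R1 ← R1 + 278/481·R4.
R2 ← R2 − 465/481·R4.
R3 ← R3 − 27/962·R4.
R5 ← R5 + 15897/9620·R4.
R5 ← R5 / (-163951/345200).
R1 ← R1 + 159/17260·R5.
R2 ← R2 + 2601/3452·R5.
R3 ← R3 − 5091/34520·R5.
R4 ← R4 − 10947/17260·R5.
Reading off the reduced rows gives x = 2, y = 3, z = 13/5, u = -1/3, v = -7/3.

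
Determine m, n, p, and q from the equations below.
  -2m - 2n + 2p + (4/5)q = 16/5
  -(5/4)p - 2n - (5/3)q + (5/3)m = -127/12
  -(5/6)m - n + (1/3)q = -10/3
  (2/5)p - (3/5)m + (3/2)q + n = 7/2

m = 0, n = 3, p = 5, q = -1

Row-reduce the augmented matrix:
R1 ← R1 / (-2).
R2 ← R2 − 5/3·R1.
R3 ← R3 + 5/6·R1.
R4 ← R4 + 3/5·R1.
R2 ← R2 / (-11/3).
R1 ← R1 − 1·R2.
R3 ← R3 + 1/6·R2.
R4 ← R4 − 8/5·R2.
R3 ← R3 / (-75/88).
R1 ← R1 + 39/44·R3.
R2 ← R2 + 5/44·R3.
R4 ← R4 + 1/55·R3.
R4 ← R4 / (617/750).
R1 ← R1 + 18/25·R4.
R2 ← R2 − 4/15·R4.
R3 ← R3 + 4/75·R4.
Reading off the reduced rows gives m = 0, n = 3, p = 5, q = -1.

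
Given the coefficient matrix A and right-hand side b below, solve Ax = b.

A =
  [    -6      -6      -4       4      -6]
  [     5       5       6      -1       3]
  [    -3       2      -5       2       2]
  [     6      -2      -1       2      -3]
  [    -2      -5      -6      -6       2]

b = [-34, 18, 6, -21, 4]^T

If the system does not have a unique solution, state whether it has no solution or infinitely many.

x_1 = -1, x_2 = 6, x_3 = -1, x_4 = -5, x_5 = -2

Row-reduce the augmented matrix:
R1 ← R1 / (-6).
R2 ← R2 − 5·R1.
R3 ← R3 + 3·R1.
R4 ← R4 − 6·R1.
R5 ← R5 + 2·R1.
Swap R2 and R3.
R2 ← R2 / (5).
R1 ← R1 − 1·R2.
R4 ← R4 + 8·R2.
R5 ← R5 + 3·R2.
R3 ← R3 / (8/3).
R1 ← R1 − 19/15·R3.
R2 ← R2 + 3/5·R3.
R4 ← R4 + 49/5·R3.
R5 ← R5 + 97/15·R3.
R4 ← R4 / (583/40).
R1 ← R1 + 71/40·R4.
R2 ← R2 − 21/40·R4.
R3 ← R3 − 7/8·R4.
R5 ← R5 + 67/40·R4.
R5 ← R5 / (694/583).
R1 ← R1 + 39/583·R5.
R2 ← R2 − 496/583·R5.
R3 ← R3 + 145/583·R5.
R4 ← R4 + 334/583·R5.
Reading off the reduced rows gives x_1 = -1, x_2 = 6, x_3 = -1, x_4 = -5, x_5 = -2.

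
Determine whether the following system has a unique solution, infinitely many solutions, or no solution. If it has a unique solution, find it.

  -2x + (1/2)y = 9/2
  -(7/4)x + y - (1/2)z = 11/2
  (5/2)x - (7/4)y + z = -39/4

Row-reduce:
R1 ← R1 / (-2).
R2 ← R2 + 7/4·R1.
R3 ← R3 − 5/2·R1.
R2 ← R2 / (9/16).
R1 ← R1 + 1/4·R2.
R3 ← R3 + 9/8·R2.
Row 3 reduces to 0 = -1, a contradiction. The system is inconsistent.

no solution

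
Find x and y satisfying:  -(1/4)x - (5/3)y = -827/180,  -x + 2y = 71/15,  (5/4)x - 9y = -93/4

Row-reduce the augmented matrix:
R1 ← R1 / (-1/4).
R2 ← R2 + 1·R1.
R3 ← R3 − 5/4·R1.
R2 ← R2 / (26/3).
R1 ← R1 − 20/3·R2.
R3 ← R3 + 52/3·R2.
R3 reduces to 0 = 0, so the extra equation is consistent.
Reading off the reduced rows gives x = 3/5, y = 8/3.

x = 3/5, y = 8/3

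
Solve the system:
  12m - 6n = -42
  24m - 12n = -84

Row-reduce:
R1 ← R1 / (12).
R2 ← R2 − 24·R1.
Rank is 1 with 2 unknowns, leaving n free.

infinitely many solutions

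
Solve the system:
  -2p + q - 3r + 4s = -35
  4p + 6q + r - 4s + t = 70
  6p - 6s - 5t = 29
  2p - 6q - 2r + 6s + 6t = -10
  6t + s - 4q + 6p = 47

Row-reduce the augmented matrix:
R1 ← R1 / (-2).
R2 ← R2 − 4·R1.
R3 ← R3 − 6·R1.
R4 ← R4 − 2·R1.
R5 ← R5 − 6·R1.
R2 ← R2 / (8).
R1 ← R1 + 1/2·R2.
R3 ← R3 − 3·R2.
R4 ← R4 + 5·R2.
R5 ← R5 + 1·R2.
R3 ← R3 / (-57/8).
R1 ← R1 − 19/16·R3.
R2 ← R2 + 5/8·R3.
R4 ← R4 + 65/8·R3.
R5 ← R5 + 77/8·R3.
R4 ← R4 / (140/19).
R1 ← R1 + 1·R4.
R2 ← R2 − 2/19·R4.
R3 ← R3 + 12/19·R4.
R5 ← R5 − 141/19·R4.
R5 ← R5 / (227/420).
R1 ← R1 − 377/420·R5.
R2 ← R2 − 29/70·R5.
R3 ← R3 − 194/105·R5.
R4 ← R4 − 727/420·R5.
Reading off the reduced rows gives p = 6, q = 4, r = 5, s = -3, t = 5.

p = 6, q = 4, r = 5, s = -3, t = 5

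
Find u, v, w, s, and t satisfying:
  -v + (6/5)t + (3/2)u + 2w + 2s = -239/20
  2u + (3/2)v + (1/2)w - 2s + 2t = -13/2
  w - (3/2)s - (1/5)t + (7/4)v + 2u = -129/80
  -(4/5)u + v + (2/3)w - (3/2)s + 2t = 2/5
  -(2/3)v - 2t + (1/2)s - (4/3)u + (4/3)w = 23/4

u = -3, v = 9/4, w = -3/4, s = -1/2, t = -9/4

Row-reduce the augmented matrix:
R1 ← R1 / (3/2).
R2 ← R2 − 2·R1.
R3 ← R3 − 2·R1.
R4 ← R4 + 4/5·R1.
R5 ← R5 + 4/3·R1.
R2 ← R2 / (17/6).
R1 ← R1 + 2/3·R2.
R3 ← R3 − 37/12·R2.
R4 ← R4 − 7/15·R2.
R5 ← R5 + 14/9·R2.
R3 ← R3 / (47/68).
R1 ← R1 − 14/17·R3.
R2 ← R2 + 13/17·R3.
R4 ← R4 − 533/255·R3.
R5 ← R5 − 98/51·R3.
R4 ← R4 / (-683/282).
R1 ← R1 + 40/47·R4.
R2 ← R2 + 30/47·R4.
R3 ← R3 − 62/47·R4.
R5 ← R5 + 265/94·R4.
R5 ← R5 / (-54952/10245).
R1 ← R1 − 948/3415·R5.
R2 ← R2 + 16364/3415·R5.
R3 ← R3 − 31584/17075·R5.
R4 ← R4 + 65804/17075·R5.
Reading off the reduced rows gives u = -3, v = 9/4, w = -3/4, s = -1/2, t = -9/4.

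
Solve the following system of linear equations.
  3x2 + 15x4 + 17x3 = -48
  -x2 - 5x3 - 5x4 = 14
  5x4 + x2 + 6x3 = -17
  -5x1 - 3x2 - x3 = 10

Row-reduce:
Swap R1 and R4.
R1 ← R1 / (-5).
R2 ← R2 / (-1).
R1 ← R1 − 3/5·R2.
R3 ← R3 − 1·R2.
R4 ← R4 − 3·R2.
R1 ← R1 + 14/5·R3.
R2 ← R2 − 5·R3.
R4 ← R4 − 2·R3.
Rank is 3 with 4 unknowns, leaving x4 free.

infinitely many solutions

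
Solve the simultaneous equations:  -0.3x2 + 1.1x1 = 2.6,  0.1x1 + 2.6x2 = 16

Row-reduce the augmented matrix:
R1 ← R1 / (11/10).
R2 ← R2 − 1/10·R1.
R2 ← R2 / (289/110).
R1 ← R1 + 3/11·R2.
Reading off the reduced rows gives x1 = 4, x2 = 6.

x1 = 4, x2 = 6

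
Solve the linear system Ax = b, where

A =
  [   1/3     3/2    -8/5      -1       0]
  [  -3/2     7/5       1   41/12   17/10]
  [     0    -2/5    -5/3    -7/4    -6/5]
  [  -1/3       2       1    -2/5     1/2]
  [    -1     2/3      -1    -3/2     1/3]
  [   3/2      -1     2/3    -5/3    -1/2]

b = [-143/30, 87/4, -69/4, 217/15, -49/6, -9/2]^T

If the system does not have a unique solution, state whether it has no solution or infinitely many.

x_1 = 1, x_2 = 5, x_3 = 6, x_4 = 3, x_5 = 0

Row-reduce the augmented matrix:
R1 ← R1 / (1/3).
R2 ← R2 + 3/2·R1.
R4 ← R4 + 1/3·R1.
R5 ← R5 + 1·R1.
R6 ← R6 − 3/2·R1.
R2 ← R2 / (163/20).
R1 ← R1 − 9/2·R2.
R3 ← R3 + 2/5·R2.
R4 ← R4 − 7/2·R2.
R5 ← R5 − 31/6·R2.
R6 ← R6 + 31/4·R2.
R3 ← R3 / (-4819/2445).
R1 ← R1 + 1122/815·R3.
R2 ← R2 + 124/163·R3.
R4 ← R4 − 1681/815·R3.
R5 ← R5 + 4571/2445·R3.
R6 ← R6 − 4819/2445·R3.
R4 ← R4 / (-815881/289140).
R1 ← R1 + 5505/4819·R4.
R2 ← R2 − 8140/14457·R4.
R3 ← R3 − 17635/19276·R4.
R5 ← R5 + 364811/173484·R4.
R5 ← R5 / (6642655/4895286).
R1 ← R1 − 332415/815881·R5.
R2 ← R2 − 26738/74171·R5.
R3 ← R3 − 184515/1631762·R5.
R4 ← R4 − 404370/815881·R5.
R6 reduces to 0 = 0, so the extra equation is consistent.
Reading off the reduced rows gives x_1 = 1, x_2 = 5, x_3 = 6, x_4 = 3, x_5 = 0.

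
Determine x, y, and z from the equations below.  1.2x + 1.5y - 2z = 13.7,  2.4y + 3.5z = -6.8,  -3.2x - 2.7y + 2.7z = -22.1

x = 1, y = 3, z = -4

Row-reduce the augmented matrix:
R1 ← R1 / (6/5).
R3 ← R3 + 16/5·R1.
R2 ← R2 / (12/5).
R1 ← R1 − 5/4·R2.
R3 ← R3 − 13/10·R2.
R3 ← R3 / (-1087/240).
R1 ← R1 + 335/96·R3.
R2 ← R2 − 35/24·R3.
Reading off the reduced rows gives x = 1, y = 3, z = -4.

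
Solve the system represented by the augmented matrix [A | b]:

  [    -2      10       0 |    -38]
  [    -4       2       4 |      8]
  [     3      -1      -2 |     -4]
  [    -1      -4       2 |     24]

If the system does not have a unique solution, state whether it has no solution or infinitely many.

Row-reduce:
R1 ← R1 / (-2).
R2 ← R2 + 4·R1.
R3 ← R3 − 3·R1.
R4 ← R4 + 1·R1.
R2 ← R2 / (-18).
R1 ← R1 + 5·R2.
R3 ← R3 − 14·R2.
R4 ← R4 + 9·R2.
R3 ← R3 / (10/9).
R1 ← R1 + 10/9·R3.
R2 ← R2 + 2/9·R3.
Row 4 reduces to 0 = 1, a contradiction. The system is inconsistent.

no solution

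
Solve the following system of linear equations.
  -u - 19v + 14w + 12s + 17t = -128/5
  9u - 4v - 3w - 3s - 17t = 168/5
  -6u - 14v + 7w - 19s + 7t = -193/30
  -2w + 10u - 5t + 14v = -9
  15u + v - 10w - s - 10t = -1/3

Row-reduce the augmented matrix:
R1 ← R1 / (-1).
R2 ← R2 − 9·R1.
R3 ← R3 + 6·R1.
R4 ← R4 − 10·R1.
R5 ← R5 − 15·R1.
R2 ← R2 / (-175).
R1 ← R1 − 19·R2.
R3 ← R3 − 100·R2.
R4 ← R4 + 176·R2.
R5 ← R5 + 284·R2.
R3 ← R3 / (-47/7).
R1 ← R1 + 113/175·R3.
R2 ← R2 + 123/175·R3.
R4 ← R4 − 2502/175·R3.
R5 ← R5 − 68/175·R3.
R4 ← R4 / (-60642/1175).
R1 ← R1 − 2798/1175·R4.
R2 ← R2 − 3108/1175·R4.
R3 ← R3 − 217/47·R4.
R5 ← R5 − 7997/1175·R4.
R5 ← R5 / (1343765/60642).
R1 ← R1 + 29351/30321·R5.
R2 ← R2 − 5987/10107·R5.
R3 ← R3 − 109549/60642·R5.
R4 ← R4 − 10087/60642·R5.
Reading off the reduced rows gives u = -3/2, v = -1/2, w = 1/2, s = 1/3, t = -14/5.

u = -3/2, v = -1/2, w = 1/2, s = 1/3, t = -14/5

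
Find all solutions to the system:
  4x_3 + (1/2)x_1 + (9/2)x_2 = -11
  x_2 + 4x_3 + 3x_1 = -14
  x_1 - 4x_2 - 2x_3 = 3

no solution

Row-reduce:
R1 ← R1 / (1/2).
R2 ← R2 − 3·R1.
R3 ← R3 − 1·R1.
R2 ← R2 / (-26).
R1 ← R1 − 9·R2.
R3 ← R3 + 13·R2.
Row 3 reduces to 0 = -1, a contradiction. The system is inconsistent.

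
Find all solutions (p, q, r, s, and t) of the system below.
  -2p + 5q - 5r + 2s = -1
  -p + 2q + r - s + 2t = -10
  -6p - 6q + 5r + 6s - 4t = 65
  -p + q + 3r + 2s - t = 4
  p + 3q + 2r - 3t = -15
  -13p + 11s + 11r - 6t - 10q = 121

no solution

Row-reduce:
R1 ← R1 / (-2).
R2 ← R2 + 1·R1.
R3 ← R3 + 6·R1.
R4 ← R4 + 1·R1.
R5 ← R5 − 1·R1.
R6 ← R6 + 13·R1.
R2 ← R2 / (-1/2).
R1 ← R1 + 5/2·R2.
R3 ← R3 + 21·R2.
R4 ← R4 + 3/2·R2.
R5 ← R5 − 11/2·R2.
R6 ← R6 + 85/2·R2.
R3 ← R3 / (-127).
R1 ← R1 + 15·R3.
R2 ← R2 + 7·R3.
R4 ← R4 + 5·R3.
R5 ← R5 − 38·R3.
R6 ← R6 + 254·R3.
R4 ← R4 / (469/127).
R1 ← R1 + 117/127·R4.
R2 ← R2 + 80/127·R4.
R3 ← R3 + 84/127·R4.
R5 ← R5 − 525/127·R4.
R5 ← R5 / (-226/67).
R1 ← R1 + 229/469·R5.
R2 ← R2 − 116/469·R5.
R3 ← R3 − 4/67·R5.
R4 ← R4 + 449/469·R5.
Row 6 reduces to 0 = 1, a contradiction. The system is inconsistent.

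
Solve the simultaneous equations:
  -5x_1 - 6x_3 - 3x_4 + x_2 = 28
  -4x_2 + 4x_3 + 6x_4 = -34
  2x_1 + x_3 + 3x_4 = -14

Row-reduce:
R1 ← R1 / (-5).
R3 ← R3 − 2·R1.
R2 ← R2 / (-4).
R1 ← R1 + 1/5·R2.
R3 ← R3 − 2/5·R2.
R3 ← R3 / (-1).
R1 ← R1 − 1·R3.
R2 ← R2 + 1·R3.
Rank is 3 with 4 unknowns, leaving x_4 free.

infinitely many solutions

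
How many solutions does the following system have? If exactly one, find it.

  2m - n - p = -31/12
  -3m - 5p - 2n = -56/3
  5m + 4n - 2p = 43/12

Row-reduce the augmented matrix:
R1 ← R1 / (2).
R2 ← R2 + 3·R1.
R3 ← R3 − 5·R1.
R2 ← R2 / (-7/2).
R1 ← R1 + 1/2·R2.
R3 ← R3 − 13/2·R2.
R3 ← R3 / (-81/7).
R1 ← R1 − 3/7·R3.
R2 ← R2 − 13/7·R3.
Reading off the reduced rows gives m = 3/4, n = 4/3, p = 11/4.

m = 3/4, n = 4/3, p = 11/4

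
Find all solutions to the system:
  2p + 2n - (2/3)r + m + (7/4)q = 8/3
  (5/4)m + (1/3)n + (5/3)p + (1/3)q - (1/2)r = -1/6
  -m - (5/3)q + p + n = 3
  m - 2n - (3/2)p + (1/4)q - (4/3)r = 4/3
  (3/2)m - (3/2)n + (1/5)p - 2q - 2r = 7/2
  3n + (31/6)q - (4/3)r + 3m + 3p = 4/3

no solution

Row-reduce:
R2 ← R2 − 5/4·R1.
R3 ← R3 + 1·R1.
R4 ← R4 − 1·R1.
R5 ← R5 − 3/2·R1.
R6 ← R6 − 3·R1.
R2 ← R2 / (-13/6).
R1 ← R1 − 2·R2.
R3 ← R3 − 3·R2.
R4 ← R4 + 4·R2.
R5 ← R5 + 9/2·R2.
R6 ← R6 + 3·R2.
R3 ← R3 / (24/13).
R1 ← R1 − 16/13·R3.
R2 ← R2 − 5/13·R3.
R4 ← R4 + 51/26·R3.
R5 ← R5 + 139/130·R3.
R6 ← R6 + 24/13·R3.
R4 ← R4 / (-275/384).
R1 ← R1 − 61/36·R4.
R2 ← R2 − 791/576·R4.
R3 ← R3 + 775/576·R4.
R5 ← R5 + 2549/1152·R4.
R5 ← R5 / (6988/2475).
R1 ← R1 + 9334/2475·R5.
R2 ← R2 + 7394/2475·R5.
R3 ← R3 − 268/99·R5.
R4 ← R4 − 576/275·R5.
Row 6 reduces to 0 = -1, a contradiction. The system is inconsistent.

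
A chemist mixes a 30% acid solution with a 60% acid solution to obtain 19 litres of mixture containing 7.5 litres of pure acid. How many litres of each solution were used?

litres of solution A: 13, litres of solution B: 6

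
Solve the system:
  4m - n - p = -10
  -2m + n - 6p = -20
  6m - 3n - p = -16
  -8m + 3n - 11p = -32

Row-reduce:
R1 ← R1 / (4).
R2 ← R2 + 2·R1.
R3 ← R3 − 6·R1.
R4 ← R4 + 8·R1.
R2 ← R2 / (1/2).
R1 ← R1 + 1/4·R2.
R3 ← R3 + 3/2·R2.
R4 ← R4 − 1·R2.
R3 ← R3 / (-19).
R1 ← R1 + 7/2·R3.
R2 ← R2 + 13·R3.
Row 4 reduces to 0 = -2, a contradiction. The system is inconsistent.

no solution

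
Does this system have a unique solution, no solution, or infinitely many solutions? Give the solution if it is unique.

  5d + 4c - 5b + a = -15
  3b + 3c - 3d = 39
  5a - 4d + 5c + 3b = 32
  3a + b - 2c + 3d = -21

Row-reduce the augmented matrix:
R3 ← R3 − 5·R1.
R4 ← R4 − 3·R1.
R2 ← R2 / (3).
R1 ← R1 + 5·R2.
R3 ← R3 − 28·R2.
R4 ← R4 − 16·R2.
R3 ← R3 / (-43).
R1 ← R1 − 9·R3.
R2 ← R2 − 1·R3.
R4 ← R4 + 30·R3.
R4 ← R4 / (202/43).
R1 ← R1 + 9/43·R4.
R2 ← R2 + 44/43·R4.
R3 ← R3 − 1/43·R4.
Reading off the reduced rows gives a = -4, b = 6, c = 6, d = -1.

a = -4, b = 6, c = 6, d = -1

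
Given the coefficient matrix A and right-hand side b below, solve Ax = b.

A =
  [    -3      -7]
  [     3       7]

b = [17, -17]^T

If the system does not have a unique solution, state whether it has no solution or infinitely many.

Row-reduce:
R1 ← R1 / (-3).
R2 ← R2 − 3·R1.
Rank is 1 with 2 unknowns, leaving x_2 free.

infinitely many solutions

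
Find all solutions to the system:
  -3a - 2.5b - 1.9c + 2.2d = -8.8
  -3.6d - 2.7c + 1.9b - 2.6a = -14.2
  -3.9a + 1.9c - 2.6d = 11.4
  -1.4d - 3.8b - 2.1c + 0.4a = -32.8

a = -2, b = 4, c = 6, d = 3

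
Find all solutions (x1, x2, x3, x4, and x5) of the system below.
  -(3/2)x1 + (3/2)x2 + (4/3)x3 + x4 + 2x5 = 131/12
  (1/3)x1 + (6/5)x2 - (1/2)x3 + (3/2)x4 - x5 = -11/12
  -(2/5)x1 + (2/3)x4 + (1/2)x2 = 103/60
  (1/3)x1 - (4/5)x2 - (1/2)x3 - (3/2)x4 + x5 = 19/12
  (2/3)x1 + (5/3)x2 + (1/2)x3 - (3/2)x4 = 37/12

x1 = -2, x2 = 5/2, x3 = -1, x4 = -1/2, x5 = 3

Row-reduce the augmented matrix:
R1 ← R1 / (-3/2).
R2 ← R2 − 1/3·R1.
R3 ← R3 + 2/5·R1.
R4 ← R4 − 1/3·R1.
R5 ← R5 − 2/3·R1.
R2 ← R2 / (23/15).
R1 ← R1 + 1·R2.
R3 ← R3 − 1/10·R2.
R4 ← R4 + 7/15·R2.
R5 ← R5 − 7/3·R2.
R3 ← R3 / (-1417/4140).
R1 ← R1 + 47/46·R3.
R2 ← R2 + 55/414·R3.
R4 ← R4 + 55/207·R3.
R5 ← R5 − 871/621·R3.
R4 ← R4 / (-4153/4251).
R1 ← R1 + 570/1417·R4.
R2 ← R2 − 4300/4251·R4.
R3 ← R3 + 1191/1417·R4.
R5 ← R5 + 2450/981·R4.
R5 ← R5 / (-56683/12459).
R1 ← R1 + 3720/4153·R5.
R2 ← R2 − 6440/4153·R5.
R3 ← R3 − 96/4153·R5.
R4 ← R4 + 7062/4153·R5.
Reading off the reduced rows gives x1 = -2, x2 = 5/2, x3 = -1, x4 = -1/2, x5 = 3.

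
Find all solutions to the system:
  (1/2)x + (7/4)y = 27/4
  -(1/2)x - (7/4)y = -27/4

Row-reduce:
R1 ← R1 / (1/2).
R2 ← R2 + 1/2·R1.
Rank is 1 with 2 unknowns, leaving y free.

infinitely many solutions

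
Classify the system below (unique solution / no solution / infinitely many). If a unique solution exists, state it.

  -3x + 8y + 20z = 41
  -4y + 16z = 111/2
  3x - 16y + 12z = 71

no solution

Row-reduce:
R1 ← R1 / (-3).
R3 ← R3 − 3·R1.
R2 ← R2 / (-4).
R1 ← R1 + 8/3·R2.
R3 ← R3 + 8·R2.
Row 3 reduces to 0 = 1, a contradiction. The system is inconsistent.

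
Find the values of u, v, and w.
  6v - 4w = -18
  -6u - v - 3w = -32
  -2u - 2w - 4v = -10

Row-reduce the augmented matrix:
Swap R1 and R2.
R1 ← R1 / (-6).
R3 ← R3 + 2·R1.
R2 ← R2 / (6).
R1 ← R1 − 1/6·R2.
R3 ← R3 + 11/3·R2.
R3 ← R3 / (-31/9).
R1 ← R1 − 11/18·R3.
R2 ← R2 + 2/3·R3.
Reading off the reduced rows gives u = 4, v = -1, w = 3.

u = 4, v = -1, w = 3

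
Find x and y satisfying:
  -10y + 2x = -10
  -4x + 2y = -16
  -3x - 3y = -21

Row-reduce the augmented matrix:
R1 ← R1 / (2).
R2 ← R2 + 4·R1.
R3 ← R3 + 3·R1.
R2 ← R2 / (-18).
R1 ← R1 + 5·R2.
R3 ← R3 + 18·R2.
R3 reduces to 0 = 0, so the extra equation is consistent.
Reading off the reduced rows gives x = 5, y = 2.

x = 5, y = 2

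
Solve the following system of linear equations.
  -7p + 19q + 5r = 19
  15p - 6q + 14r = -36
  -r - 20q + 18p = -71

p = -6, q = -2, r = 3

Row-reduce the augmented matrix:
R1 ← R1 / (-7).
R2 ← R2 − 15·R1.
R3 ← R3 − 18·R1.
R2 ← R2 / (243/7).
R1 ← R1 + 19/7·R2.
R3 ← R3 − 202/7·R2.
R3 ← R3 / (-2111/243).
R1 ← R1 − 296/243·R3.
R2 ← R2 − 173/243·R3.
Reading off the reduced rows gives p = -6, q = -2, r = 3.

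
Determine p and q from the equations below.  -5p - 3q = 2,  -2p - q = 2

p = -4, q = 6

Row-reduce the augmented matrix:
R1 ← R1 / (-5).
R2 ← R2 + 2·R1.
R2 ← R2 / (1/5).
R1 ← R1 − 3/5·R2.
Reading off the reduced rows gives p = -4, q = 6.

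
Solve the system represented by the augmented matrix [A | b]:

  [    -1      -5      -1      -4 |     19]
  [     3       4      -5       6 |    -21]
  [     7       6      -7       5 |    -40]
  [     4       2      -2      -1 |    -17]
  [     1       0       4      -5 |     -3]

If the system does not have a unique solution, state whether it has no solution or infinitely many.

no solution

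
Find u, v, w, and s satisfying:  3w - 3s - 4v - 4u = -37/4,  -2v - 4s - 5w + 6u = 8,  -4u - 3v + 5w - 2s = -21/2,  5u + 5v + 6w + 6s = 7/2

Row-reduce the augmented matrix:
R1 ← R1 / (-4).
R2 ← R2 − 6·R1.
R3 ← R3 + 4·R1.
R4 ← R4 − 5·R1.
R2 ← R2 / (-8).
R1 ← R1 − 1·R2.
R3 ← R3 − 1·R2.
R3 ← R3 / (31/16).
R1 ← R1 + 13/16·R3.
R2 ← R2 − 1/16·R3.
R4 ← R4 − 39/4·R3.
R4 ← R4 / (159/62).
R1 ← R1 + 21/62·R4.
R2 ← R2 − 33/31·R4.
R3 ← R3 + 1/31·R4.
Reading off the reduced rows gives u = 1, v = 0, w = -1, s = 3/4.

u = 1, v = 0, w = -1, s = 3/4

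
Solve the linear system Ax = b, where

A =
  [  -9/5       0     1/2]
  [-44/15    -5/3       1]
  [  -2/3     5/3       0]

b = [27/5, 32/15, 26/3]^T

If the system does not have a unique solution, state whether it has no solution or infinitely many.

Row-reduce:
R1 ← R1 / (-9/5).
R2 ← R2 + 44/15·R1.
R3 ← R3 + 2/3·R1.
R2 ← R2 / (-5/3).
R3 ← R3 − 5/3·R2.
Rank is 2 with 3 unknowns, leaving x_3 free.

infinitely many solutions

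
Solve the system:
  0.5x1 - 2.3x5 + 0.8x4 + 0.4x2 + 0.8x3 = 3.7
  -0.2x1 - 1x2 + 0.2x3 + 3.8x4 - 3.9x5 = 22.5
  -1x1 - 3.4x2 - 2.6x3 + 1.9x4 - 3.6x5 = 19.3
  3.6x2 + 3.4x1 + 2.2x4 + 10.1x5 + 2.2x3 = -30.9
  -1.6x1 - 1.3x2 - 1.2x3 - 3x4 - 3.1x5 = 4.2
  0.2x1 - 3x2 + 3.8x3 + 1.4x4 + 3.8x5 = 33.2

x1 = -6, x2 = -5, x3 = 5, x4 = 3, x5 = -1

Row-reduce the augmented matrix:
R1 ← R1 / (1/2).
R2 ← R2 + 1/5·R1.
R3 ← R3 + 1·R1.
R4 ← R4 − 17/5·R1.
R5 ← R5 + 8/5·R1.
R6 ← R6 − 1/5·R1.
R2 ← R2 / (-21/25).
R1 ← R1 − 4/5·R2.
R3 ← R3 + 13/5·R2.
R4 ← R4 − 22/25·R2.
R5 ← R5 + 1/50·R2.
R6 ← R6 + 79/25·R2.
R3 ← R3 / (-274/105).
R1 ← R1 − 44/21·R3.
R2 ← R2 + 13/21·R3.
R4 ← R4 + 283/105·R3.
R5 ← R5 − 283/210·R3.
R6 ← R6 − 32/21·R3.
R4 ← R4 / (29133/2740).
R1 ← R1 + 261/137·R4.
R2 ← R2 + 1485/548·R4.
R3 ← R3 − 1943/548·R4.
R5 ← R5 + 29133/5480·R4.
R6 ← R6 + 13578/685·R4.
Swap R5 and R6.
R5 ← R5 / (1696547/32370).
R1 ← R1 + 1437/1079·R5.
R2 ← R2 − 8253/1079·R5.
R3 ← R3 + 139067/19422·R5.
R4 ← R4 − 12559/9711·R5.
R6 reduces to 0 = 0, so the extra equation is consistent.
Reading off the reduced rows gives x1 = -6, x2 = -5, x3 = 5, x4 = 3, x5 = -1.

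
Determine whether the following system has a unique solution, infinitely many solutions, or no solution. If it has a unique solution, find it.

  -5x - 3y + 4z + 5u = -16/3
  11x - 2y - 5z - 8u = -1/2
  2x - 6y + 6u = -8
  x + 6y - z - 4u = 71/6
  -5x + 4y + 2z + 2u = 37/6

x = 3/2, y = 7/3, z = 5/3, u = 1/2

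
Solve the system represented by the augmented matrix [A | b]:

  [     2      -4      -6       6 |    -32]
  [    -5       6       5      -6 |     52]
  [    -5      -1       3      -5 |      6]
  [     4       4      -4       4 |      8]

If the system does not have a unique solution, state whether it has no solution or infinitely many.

Row-reduce the augmented matrix:
R1 ← R1 / (2).
R2 ← R2 + 5·R1.
R3 ← R3 + 5·R1.
R4 ← R4 − 4·R1.
R2 ← R2 / (-4).
R1 ← R1 + 2·R2.
R3 ← R3 + 11·R2.
R4 ← R4 − 12·R2.
R3 ← R3 / (31/2).
R1 ← R1 − 2·R3.
R2 ← R2 − 5/2·R3.
R4 ← R4 + 22·R3.
R4 ← R4 / (-60/31).
R1 ← R1 − 25/62·R4.
R2 ← R2 − 4/31·R4.
R3 ← R3 + 59/62·R4.
Reading off the reduced rows gives x_1 = -4, x_2 = 6, x_3 = 4, x_4 = 4.

x_1 = -4, x_2 = 6, x_3 = 4, x_4 = 4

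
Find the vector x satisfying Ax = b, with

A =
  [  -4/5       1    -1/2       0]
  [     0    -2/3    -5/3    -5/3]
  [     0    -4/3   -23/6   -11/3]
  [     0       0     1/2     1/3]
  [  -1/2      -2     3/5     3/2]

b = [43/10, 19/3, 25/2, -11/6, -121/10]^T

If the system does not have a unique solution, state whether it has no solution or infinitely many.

Row-reduce:
R1 ← R1 / (-4/5).
R5 ← R5 + 1/2·R1.
R2 ← R2 / (-2/3).
R1 ← R1 + 5/4·R2.
R3 ← R3 + 4/3·R2.
R5 ← R5 + 21/8·R2.
R3 ← R3 / (-1/2).
R1 ← R1 − 15/4·R3.
R2 ← R2 − 5/2·R3.
R4 ← R4 − 1/2·R3.
R5 ← R5 − 299/40·R3.
Swap R4 and R5.
R4 ← R4 / (739/240).
R1 ← R1 − 5/8·R4.
R2 ← R2 − 5/6·R4.
R3 ← R3 − 2/3·R4.
Row 5 reduces to 0 = -2, a contradiction. The system is inconsistent.

no solution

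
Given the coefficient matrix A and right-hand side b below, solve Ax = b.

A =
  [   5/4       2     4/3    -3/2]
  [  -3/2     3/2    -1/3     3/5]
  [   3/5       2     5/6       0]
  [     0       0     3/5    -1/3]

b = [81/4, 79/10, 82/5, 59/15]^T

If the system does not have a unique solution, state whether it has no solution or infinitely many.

Row-reduce the augmented matrix:
R1 ← R1 / (5/4).
R2 ← R2 + 3/2·R1.
R3 ← R3 − 3/5·R1.
R2 ← R2 / (39/10).
R1 ← R1 − 8/5·R2.
R3 ← R3 − 26/25·R2.
R3 ← R3 / (-13/90).
R1 ← R1 − 64/117·R3.
R2 ← R2 − 38/117·R3.
R4 ← R4 − 3/5·R3.
R4 ← R4 / (299/75).
R1 ← R1 − 42/13·R4.
R2 ← R2 − 132/65·R4.
R3 ← R3 + 36/5·R4.
Reading off the reduced rows gives x_1 = -1, x_2 = 6, x_3 = 6, x_4 = -1.

x_1 = -1, x_2 = 6, x_3 = 6, x_4 = -1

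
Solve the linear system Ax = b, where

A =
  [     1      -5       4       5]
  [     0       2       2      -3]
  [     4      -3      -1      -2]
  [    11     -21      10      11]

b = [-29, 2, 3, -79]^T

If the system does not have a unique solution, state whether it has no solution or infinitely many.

no solution

Row-reduce:
R3 ← R3 − 4·R1.
R4 ← R4 − 11·R1.
R2 ← R2 / (2).
R1 ← R1 + 5·R2.
R3 ← R3 − 17·R2.
R4 ← R4 − 34·R2.
R3 ← R3 / (-34).
R1 ← R1 − 9·R3.
R2 ← R2 − 1·R3.
R4 ← R4 + 68·R3.
Row 4 reduces to 0 = 2, a contradiction. The system is inconsistent.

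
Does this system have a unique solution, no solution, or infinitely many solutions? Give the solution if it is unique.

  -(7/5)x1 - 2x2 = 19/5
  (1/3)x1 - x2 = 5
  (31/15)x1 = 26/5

no solution

Row-reduce:
R1 ← R1 / (-7/5).
R2 ← R2 − 1/3·R1.
R3 ← R3 − 31/15·R1.
R2 ← R2 / (-31/21).
R1 ← R1 − 10/7·R2.
R3 ← R3 + 62/21·R2.
Row 3 reduces to 0 = -1, a contradiction. The system is inconsistent.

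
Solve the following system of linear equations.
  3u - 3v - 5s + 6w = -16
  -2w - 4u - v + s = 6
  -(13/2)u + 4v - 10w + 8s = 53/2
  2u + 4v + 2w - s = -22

no solution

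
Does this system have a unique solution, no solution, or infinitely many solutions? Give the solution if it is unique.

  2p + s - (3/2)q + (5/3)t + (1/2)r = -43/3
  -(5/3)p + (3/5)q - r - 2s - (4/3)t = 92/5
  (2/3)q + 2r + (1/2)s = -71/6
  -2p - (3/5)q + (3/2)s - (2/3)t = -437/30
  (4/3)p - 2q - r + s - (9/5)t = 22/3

p = 4, q = 4, r = -6, s = -5, t = -5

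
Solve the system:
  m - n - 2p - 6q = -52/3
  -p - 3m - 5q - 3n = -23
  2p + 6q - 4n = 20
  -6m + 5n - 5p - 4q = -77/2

Row-reduce the augmented matrix:
R2 ← R2 + 3·R1.
R4 ← R4 + 6·R1.
R2 ← R2 / (-6).
R1 ← R1 + 1·R2.
R3 ← R3 + 4·R2.
R4 ← R4 + 1·R2.
R3 ← R3 / (20/3).
R1 ← R1 + 5/6·R3.
R2 ← R2 − 7/6·R3.
R4 ← R4 + 95/6·R3.
R4 ← R4 / (29/2).
R1 ← R1 − 1/2·R4.
R2 ← R2 − 1/10·R4.
R3 ← R3 − 16/5·R4.
Reading off the reduced rows gives m = 8/3, n = 0, p = 5/2, q = 5/2.

m = 8/3, n = 0, p = 5/2, q = 5/2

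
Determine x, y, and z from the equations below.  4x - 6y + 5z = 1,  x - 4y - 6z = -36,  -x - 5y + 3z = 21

Row-reduce the augmented matrix:
R1 ← R1 / (4).
R2 ← R2 − 1·R1.
R3 ← R3 + 1·R1.
R2 ← R2 / (-5/2).
R1 ← R1 + 3/2·R2.
R3 ← R3 + 13/2·R2.
R3 ← R3 / (231/10).
R1 ← R1 − 28/5·R3.
R2 ← R2 − 29/10·R3.
Reading off the reduced rows gives x = -6, y = 0, z = 5.

x = -6, y = 0, z = 5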